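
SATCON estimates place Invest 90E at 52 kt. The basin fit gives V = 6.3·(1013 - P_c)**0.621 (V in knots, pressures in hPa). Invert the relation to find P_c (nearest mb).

983 mb

ΔP = (V / 6.3)^(1/0.621) = (52/6.3)^1.610.
52/6.3 = 8.254; 8.254^1.610 ≈ 29.93 mb.
P_c = 1013 − 29.93 = 983.07 ≈ 983 mb.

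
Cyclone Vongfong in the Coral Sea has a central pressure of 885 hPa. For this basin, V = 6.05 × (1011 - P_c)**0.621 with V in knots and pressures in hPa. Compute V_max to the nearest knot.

ΔP = 1011 − 885 = 126 hPa.
126^0.621 ≈ 20.153.
V ≈ 6.05 × 20.153 ≈ 121.9 kt.

122 kt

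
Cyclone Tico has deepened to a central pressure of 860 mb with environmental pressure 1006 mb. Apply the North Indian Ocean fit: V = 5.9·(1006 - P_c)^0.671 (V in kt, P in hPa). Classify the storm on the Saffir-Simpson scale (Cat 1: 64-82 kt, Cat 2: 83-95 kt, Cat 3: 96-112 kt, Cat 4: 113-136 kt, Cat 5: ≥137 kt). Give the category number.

ΔP = 1006 − 860 = 146 mb.
V ≈ 5.9 × 146^0.671 = 5.9 × 28.33 ≈ 167 kt.
167 kt falls in the Category 5 band.

5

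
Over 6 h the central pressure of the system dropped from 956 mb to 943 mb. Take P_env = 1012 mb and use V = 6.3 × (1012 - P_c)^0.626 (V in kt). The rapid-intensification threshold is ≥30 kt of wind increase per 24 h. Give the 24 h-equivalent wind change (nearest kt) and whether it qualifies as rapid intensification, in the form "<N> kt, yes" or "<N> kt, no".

44 kt, yes

V₁: ΔP = 56, V ≈ 6.3 × 56^0.626 ≈ 78.29 kt.
V₂: ΔP = 69, V ≈ 6.3 × 69^0.626 ≈ 89.22 kt.
ΔV over 6 h = 10.93 kt → 24 h equivalent = 10.93 × 24/6 ≈ 43.72 kt.
44 kt ≥ 30 kt ⇒ rapid intensification.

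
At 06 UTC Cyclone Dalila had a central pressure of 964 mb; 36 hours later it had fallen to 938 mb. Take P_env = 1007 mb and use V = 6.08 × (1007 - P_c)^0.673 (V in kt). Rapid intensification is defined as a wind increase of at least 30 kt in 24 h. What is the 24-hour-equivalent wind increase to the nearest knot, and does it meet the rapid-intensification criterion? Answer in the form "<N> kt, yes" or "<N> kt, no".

19 kt, no

V₁: ΔP = 43, V ≈ 6.08 × 43^0.673 ≈ 76.42 kt.
V₂: ΔP = 69, V ≈ 6.08 × 69^0.673 ≈ 105.06 kt.
ΔV over 36 h = 28.64 kt → 24 h equivalent = 28.64 × 24/36 ≈ 19.09 kt.
19 kt < 30 kt ⇒ not rapid intensification.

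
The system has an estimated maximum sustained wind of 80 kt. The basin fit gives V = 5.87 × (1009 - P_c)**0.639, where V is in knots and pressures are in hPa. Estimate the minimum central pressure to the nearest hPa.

ΔP = (V / 5.87)^(1/0.639) = (80/5.87)^1.565.
80/5.87 = 13.629; 13.629^1.565 ≈ 59.61 hPa.
P_c = 1009 − 59.61 = 949.39 ≈ 949 hPa.

949 hPa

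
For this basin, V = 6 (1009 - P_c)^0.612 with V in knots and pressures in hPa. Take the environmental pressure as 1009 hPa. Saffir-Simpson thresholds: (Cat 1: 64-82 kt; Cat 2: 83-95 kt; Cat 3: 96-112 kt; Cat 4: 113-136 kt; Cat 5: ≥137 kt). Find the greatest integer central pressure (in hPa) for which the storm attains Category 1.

961 hPa

Category 1 begins at V = 64 kt.
Required ΔP = (64/6)^(1/0.612) = 10.667^1.634 ≈ 47.84 hPa.
P_c ≤ 1009 − 47.84 = 961.16, so the highest integer P_c is 961 hPa.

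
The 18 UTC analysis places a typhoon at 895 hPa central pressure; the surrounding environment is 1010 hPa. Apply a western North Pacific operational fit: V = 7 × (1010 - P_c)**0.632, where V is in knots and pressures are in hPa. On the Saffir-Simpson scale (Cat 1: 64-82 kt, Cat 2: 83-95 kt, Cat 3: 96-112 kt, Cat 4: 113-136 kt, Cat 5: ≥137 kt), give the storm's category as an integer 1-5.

ΔP = 1010 − 895 = 115 hPa.
V ≈ 7 × 115^0.632 = 7 × 20.06 ≈ 140 kt.
140 kt falls in the Category 5 band.

5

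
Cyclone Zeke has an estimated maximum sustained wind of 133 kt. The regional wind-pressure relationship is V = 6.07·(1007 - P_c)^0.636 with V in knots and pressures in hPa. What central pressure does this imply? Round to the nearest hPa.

ΔP = (V / 6.07)^(1/0.636) = (133/6.07)^1.572.
133/6.07 = 21.911; 21.911^1.572 ≈ 128.22 hPa.
P_c = 1007 − 128.22 = 878.78 ≈ 879 hPa.

879 hPa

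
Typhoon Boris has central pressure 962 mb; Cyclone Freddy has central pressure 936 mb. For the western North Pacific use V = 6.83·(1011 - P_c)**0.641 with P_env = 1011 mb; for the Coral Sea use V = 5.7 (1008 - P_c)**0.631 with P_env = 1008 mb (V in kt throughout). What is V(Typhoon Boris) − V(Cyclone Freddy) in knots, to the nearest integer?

Typhoon Boris: ΔP = 49; V ≈ 6.83 × 49^0.641 ≈ 82.76 kt.
Cyclone Freddy: ΔP = 72; V ≈ 5.7 × 72^0.631 ≈ 84.69 kt.
Difference ≈ 82.76 − 84.69 = -1.93 → -2 kt.

-2 kt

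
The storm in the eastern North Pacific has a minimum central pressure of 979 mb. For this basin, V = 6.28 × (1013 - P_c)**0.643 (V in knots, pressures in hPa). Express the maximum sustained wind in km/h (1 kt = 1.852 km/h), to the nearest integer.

ΔP = 1013 − 979 = 34 mb.
V ≈ 6.28 × 34^0.643 = 6.28 × 9.655 ≈ 60.632 kt.
60.632 × 1.852 ≈ 112.29 km/h → 112 km/h.

112 km/h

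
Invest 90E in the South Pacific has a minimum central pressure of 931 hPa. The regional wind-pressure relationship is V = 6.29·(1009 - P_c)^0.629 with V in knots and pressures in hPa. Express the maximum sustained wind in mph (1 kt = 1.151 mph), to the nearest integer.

ΔP = 1009 − 931 = 78 hPa.
V ≈ 6.29 × 78^0.629 = 6.29 × 15.493 ≈ 97.449 kt.
97.449 × 1.151 ≈ 112.16 mph → 112 mph.

112 mph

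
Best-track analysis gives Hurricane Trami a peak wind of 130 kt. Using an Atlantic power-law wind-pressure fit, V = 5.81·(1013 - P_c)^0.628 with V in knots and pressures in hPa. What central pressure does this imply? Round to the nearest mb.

ΔP = (V / 5.81)^(1/0.628) = (130/5.81)^1.592.
130/5.81 = 22.375; 22.375^1.592 ≈ 141.03 mb.
P_c = 1013 − 141.03 = 871.97 ≈ 872 mb.

872 mb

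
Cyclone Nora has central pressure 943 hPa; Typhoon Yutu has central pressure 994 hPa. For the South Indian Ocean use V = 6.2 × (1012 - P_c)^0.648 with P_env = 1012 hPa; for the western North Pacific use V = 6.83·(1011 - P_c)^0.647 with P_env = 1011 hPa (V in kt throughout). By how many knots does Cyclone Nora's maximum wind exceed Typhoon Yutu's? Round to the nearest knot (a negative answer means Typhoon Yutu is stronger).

Cyclone Nora: ΔP = 69; V ≈ 6.2 × 69^0.648 ≈ 96.38 kt.
Typhoon Yutu: ΔP = 17; V ≈ 6.83 × 17^0.647 ≈ 42.71 kt.
Difference ≈ 96.38 − 42.71 = 53.67 → 54 kt.

54 kt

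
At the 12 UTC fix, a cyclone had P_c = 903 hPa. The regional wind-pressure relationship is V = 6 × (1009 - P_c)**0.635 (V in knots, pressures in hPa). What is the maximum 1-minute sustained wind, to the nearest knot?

ΔP = 1009 − 903 = 106 hPa.
106^0.635 ≈ 19.323.
V ≈ 6 × 19.323 ≈ 115.9 kt.

116 kt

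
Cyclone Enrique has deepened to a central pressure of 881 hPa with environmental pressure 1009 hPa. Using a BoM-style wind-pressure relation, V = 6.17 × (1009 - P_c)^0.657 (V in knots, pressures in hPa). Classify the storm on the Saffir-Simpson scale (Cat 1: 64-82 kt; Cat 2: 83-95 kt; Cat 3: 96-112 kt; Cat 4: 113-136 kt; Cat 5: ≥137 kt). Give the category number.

5

ΔP = 1009 − 881 = 128 hPa.
V ≈ 6.17 × 128^0.657 = 6.17 × 24.23 ≈ 150 kt.
150 kt falls in the Category 5 band.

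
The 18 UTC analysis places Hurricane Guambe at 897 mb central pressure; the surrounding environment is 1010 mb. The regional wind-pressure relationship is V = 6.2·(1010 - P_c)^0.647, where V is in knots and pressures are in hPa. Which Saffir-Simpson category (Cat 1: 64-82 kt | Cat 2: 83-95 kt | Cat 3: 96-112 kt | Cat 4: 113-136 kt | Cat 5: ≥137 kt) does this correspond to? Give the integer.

ΔP = 1010 − 897 = 113 mb.
V ≈ 6.2 × 113^0.647 = 6.2 × 21.30 ≈ 132 kt.
132 kt falls in the Category 4 band.

4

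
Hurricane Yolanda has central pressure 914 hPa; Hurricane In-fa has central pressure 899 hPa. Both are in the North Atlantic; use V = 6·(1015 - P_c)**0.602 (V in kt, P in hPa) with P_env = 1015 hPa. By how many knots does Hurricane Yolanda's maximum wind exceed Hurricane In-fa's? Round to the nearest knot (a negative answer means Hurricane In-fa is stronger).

Hurricane Yolanda: ΔP = 101; V ≈ 6 × 101^0.602 ≈ 96.55 kt.
Hurricane In-fa: ΔP = 116; V ≈ 6 × 116^0.602 ≈ 104.94 kt.
Difference ≈ 96.55 − 104.94 = -8.39 → -8 kt.

-8 kt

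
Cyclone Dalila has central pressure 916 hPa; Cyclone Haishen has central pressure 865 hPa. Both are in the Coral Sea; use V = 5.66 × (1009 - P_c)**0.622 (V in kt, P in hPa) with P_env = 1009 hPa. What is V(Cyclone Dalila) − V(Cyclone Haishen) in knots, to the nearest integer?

-30 kt

Cyclone Dalila: ΔP = 93; V ≈ 5.66 × 93^0.622 ≈ 94.89 kt.
Cyclone Haishen: ΔP = 144; V ≈ 5.66 × 144^0.622 ≈ 124.54 kt.
Difference ≈ 94.89 − 124.54 = -29.65 → -30 kt.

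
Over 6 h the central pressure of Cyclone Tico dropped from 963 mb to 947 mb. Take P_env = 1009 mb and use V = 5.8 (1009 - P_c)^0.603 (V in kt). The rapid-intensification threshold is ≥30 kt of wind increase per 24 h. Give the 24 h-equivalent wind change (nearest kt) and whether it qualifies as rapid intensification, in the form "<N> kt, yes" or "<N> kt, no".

V₁: ΔP = 46, V ≈ 5.8 × 46^0.603 ≈ 58.35 kt.
V₂: ΔP = 62, V ≈ 5.8 × 62^0.603 ≈ 69.86 kt.
ΔV over 6 h = 11.51 kt → 24 h equivalent = 11.51 × 24/6 ≈ 46.04 kt.
46 kt ≥ 30 kt ⇒ rapid intensification.

46 kt, yes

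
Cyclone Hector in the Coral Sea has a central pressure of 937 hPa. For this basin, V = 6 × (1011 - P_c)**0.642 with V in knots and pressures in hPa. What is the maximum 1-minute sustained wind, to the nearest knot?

ΔP = 1011 − 937 = 74 hPa.
74^0.642 ≈ 15.851.
V ≈ 6 × 15.851 ≈ 95.1 kt.

95 kt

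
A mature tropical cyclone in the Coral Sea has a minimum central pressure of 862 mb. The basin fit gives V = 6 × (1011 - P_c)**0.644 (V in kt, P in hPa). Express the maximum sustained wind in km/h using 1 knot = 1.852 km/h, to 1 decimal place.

ΔP = 1011 − 862 = 149 mb.
V ≈ 6 × 149^0.644 = 6 × 25.092 ≈ 150.551 kt.
150.551 × 1.852 ≈ 278.82 km/h → 278.8 km/h.

278.8 km/h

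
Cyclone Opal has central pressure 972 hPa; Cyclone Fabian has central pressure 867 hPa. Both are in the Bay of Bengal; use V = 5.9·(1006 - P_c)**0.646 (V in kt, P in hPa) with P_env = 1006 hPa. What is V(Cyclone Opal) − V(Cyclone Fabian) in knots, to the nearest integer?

-85 kt

Cyclone Opal: ΔP = 34; V ≈ 5.9 × 34^0.646 ≈ 57.57 kt.
Cyclone Fabian: ΔP = 139; V ≈ 5.9 × 139^0.646 ≈ 142.97 kt.
Difference ≈ 57.57 − 142.97 = -85.40 → -85 kt.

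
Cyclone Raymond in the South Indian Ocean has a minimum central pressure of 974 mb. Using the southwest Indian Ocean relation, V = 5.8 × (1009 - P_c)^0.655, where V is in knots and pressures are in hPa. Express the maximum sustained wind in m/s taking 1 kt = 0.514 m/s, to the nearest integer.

31 m/s

ΔP = 1009 − 974 = 35 mb.
V ≈ 5.8 × 35^0.655 = 5.8 × 10.265 ≈ 59.538 kt.
59.538 × 0.514 ≈ 30.60 m/s → 31 m/s.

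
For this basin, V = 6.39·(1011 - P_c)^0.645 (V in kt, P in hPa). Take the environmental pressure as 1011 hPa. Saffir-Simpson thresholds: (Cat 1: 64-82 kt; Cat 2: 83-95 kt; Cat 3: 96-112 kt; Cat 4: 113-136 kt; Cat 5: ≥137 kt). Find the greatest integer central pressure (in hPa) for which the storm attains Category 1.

Category 1 begins at V = 64 kt.
Required ΔP = (64/6.39)^(1/0.645) = 10.016^1.550 ≈ 35.60 hPa.
P_c ≤ 1011 − 35.60 = 975.40, so the highest integer P_c is 975 hPa.

975 hPa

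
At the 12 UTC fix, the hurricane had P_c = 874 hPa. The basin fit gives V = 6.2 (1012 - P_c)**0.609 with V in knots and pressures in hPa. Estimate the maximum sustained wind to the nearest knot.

125 kt

ΔP = 1012 − 874 = 138 hPa.
138^0.609 ≈ 20.100.
V ≈ 6.2 × 20.100 ≈ 124.6 kt.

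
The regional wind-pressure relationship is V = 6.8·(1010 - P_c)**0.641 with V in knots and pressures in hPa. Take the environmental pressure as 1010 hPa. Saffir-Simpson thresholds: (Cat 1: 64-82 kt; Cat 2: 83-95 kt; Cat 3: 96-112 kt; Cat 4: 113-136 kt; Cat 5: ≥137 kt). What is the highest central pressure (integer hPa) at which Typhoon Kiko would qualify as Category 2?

Category 2 begins at V = 83 kt.
Required ΔP = (83/6.8)^(1/0.641) = 12.206^1.560 ≈ 49.56 hPa.
P_c ≤ 1010 − 49.56 = 960.44, so the highest integer P_c is 960 hPa.

960 hPa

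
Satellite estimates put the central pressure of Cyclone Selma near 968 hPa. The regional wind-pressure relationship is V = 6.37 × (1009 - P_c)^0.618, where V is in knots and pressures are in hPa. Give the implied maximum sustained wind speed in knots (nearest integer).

63 kt

ΔP = 1009 − 968 = 41 hPa.
41^0.618 ≈ 9.924.
V ≈ 6.37 × 9.924 ≈ 63.2 kt.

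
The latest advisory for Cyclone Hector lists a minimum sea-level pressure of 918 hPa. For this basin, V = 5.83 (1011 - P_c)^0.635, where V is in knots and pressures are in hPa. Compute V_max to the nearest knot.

104 kt

ΔP = 1011 − 918 = 93 hPa.
93^0.635 ≈ 17.782.
V ≈ 5.83 × 17.782 ≈ 103.7 kt.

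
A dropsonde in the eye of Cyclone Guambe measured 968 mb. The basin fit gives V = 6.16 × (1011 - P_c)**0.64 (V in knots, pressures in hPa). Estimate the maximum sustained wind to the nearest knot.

68 kt

ΔP = 1011 − 968 = 43 mb.
43^0.64 ≈ 11.102.
V ≈ 6.16 × 11.102 ≈ 68.4 kt.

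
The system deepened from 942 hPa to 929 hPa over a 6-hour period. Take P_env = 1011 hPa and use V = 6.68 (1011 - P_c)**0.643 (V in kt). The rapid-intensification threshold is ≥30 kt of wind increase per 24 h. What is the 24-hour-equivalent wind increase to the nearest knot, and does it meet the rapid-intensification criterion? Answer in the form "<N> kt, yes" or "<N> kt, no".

48 kt, yes

V₁: ΔP = 69, V ≈ 6.68 × 69^0.643 ≈ 101.66 kt.
V₂: ΔP = 82, V ≈ 6.68 × 82^0.643 ≈ 113.59 kt.
ΔV over 6 h = 11.93 kt → 24 h equivalent = 11.93 × 24/6 ≈ 47.72 kt.
48 kt ≥ 30 kt ⇒ rapid intensification.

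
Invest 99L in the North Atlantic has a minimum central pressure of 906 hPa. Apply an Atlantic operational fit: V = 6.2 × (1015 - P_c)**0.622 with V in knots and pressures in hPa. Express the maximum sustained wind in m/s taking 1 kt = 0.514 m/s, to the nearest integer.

ΔP = 1015 − 906 = 109 hPa.
V ≈ 6.2 × 109^0.622 = 6.2 × 18.505 ≈ 114.728 kt.
114.728 × 0.514 ≈ 58.97 m/s → 59 m/s.

59 m/s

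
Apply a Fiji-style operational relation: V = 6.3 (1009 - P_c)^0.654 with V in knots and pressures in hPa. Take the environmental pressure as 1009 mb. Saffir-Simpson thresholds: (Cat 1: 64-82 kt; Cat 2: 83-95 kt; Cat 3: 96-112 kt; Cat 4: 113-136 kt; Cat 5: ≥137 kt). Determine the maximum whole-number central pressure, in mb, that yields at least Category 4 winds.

Category 4 begins at V = 113 kt.
Required ΔP = (113/6.3)^(1/0.654) = 17.937^1.529 ≈ 82.61 mb.
P_c ≤ 1009 − 82.61 = 926.39, so the highest integer P_c is 926 mb.

926 mb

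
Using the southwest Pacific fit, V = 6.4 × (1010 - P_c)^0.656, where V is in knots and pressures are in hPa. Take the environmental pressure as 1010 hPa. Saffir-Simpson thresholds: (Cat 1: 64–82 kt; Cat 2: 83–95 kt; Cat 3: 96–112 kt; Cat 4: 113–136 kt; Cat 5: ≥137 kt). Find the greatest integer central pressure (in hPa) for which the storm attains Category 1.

Category 1 begins at V = 64 kt.
Required ΔP = (64/6.4)^(1/0.656) = 10.000^1.524 ≈ 33.45 hPa.
P_c ≤ 1010 − 33.45 = 976.55, so the highest integer P_c is 976 hPa.

976 hPa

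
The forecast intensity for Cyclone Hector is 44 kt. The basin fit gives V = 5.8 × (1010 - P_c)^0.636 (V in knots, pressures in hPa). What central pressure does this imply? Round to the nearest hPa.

ΔP = (V / 5.8)^(1/0.636) = (44/5.8)^1.572.
44/5.8 = 7.586; 7.586^1.572 ≈ 24.19 hPa.
P_c = 1010 − 24.19 = 985.81 ≈ 986 hPa.

986 hPa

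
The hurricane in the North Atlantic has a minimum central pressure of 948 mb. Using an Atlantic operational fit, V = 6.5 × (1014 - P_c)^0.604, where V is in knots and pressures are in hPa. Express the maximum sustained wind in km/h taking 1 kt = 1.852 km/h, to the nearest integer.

ΔP = 1014 − 948 = 66 mb.
V ≈ 6.5 × 66^0.604 = 6.5 × 12.560 ≈ 81.643 kt.
81.643 × 1.852 ≈ 151.20 km/h → 151 km/h.

151 km/h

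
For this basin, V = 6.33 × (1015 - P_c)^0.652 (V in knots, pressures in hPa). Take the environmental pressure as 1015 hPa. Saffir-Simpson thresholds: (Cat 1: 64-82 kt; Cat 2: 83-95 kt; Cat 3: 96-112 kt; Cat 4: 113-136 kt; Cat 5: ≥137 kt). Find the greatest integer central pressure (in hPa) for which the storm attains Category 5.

Category 5 begins at V = 137 kt.
Required ΔP = (137/6.33)^(1/0.652) = 21.643^1.534 ≈ 111.69 hPa.
P_c ≤ 1015 − 111.69 = 903.31, so the highest integer P_c is 903 hPa.

903 hPa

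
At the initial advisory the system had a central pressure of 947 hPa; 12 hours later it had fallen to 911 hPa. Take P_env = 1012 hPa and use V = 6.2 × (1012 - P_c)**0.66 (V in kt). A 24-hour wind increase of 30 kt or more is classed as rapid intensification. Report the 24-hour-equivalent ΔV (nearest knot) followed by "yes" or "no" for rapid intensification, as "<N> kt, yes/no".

66 kt, yes

V₁: ΔP = 65, V ≈ 6.2 × 65^0.66 ≈ 97.48 kt.
V₂: ΔP = 101, V ≈ 6.2 × 101^0.66 ≈ 130.39 kt.
ΔV over 12 h = 32.91 kt → 24 h equivalent = 32.91 × 24/12 ≈ 65.82 kt.
66 kt ≥ 30 kt ⇒ rapid intensification.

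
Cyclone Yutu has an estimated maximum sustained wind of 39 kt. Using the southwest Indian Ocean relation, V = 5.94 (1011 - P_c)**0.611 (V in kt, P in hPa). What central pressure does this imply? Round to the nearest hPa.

989 hPa

ΔP = (V / 5.94)^(1/0.611) = (39/5.94)^1.637.
39/5.94 = 6.566; 6.566^1.637 ≈ 21.76 hPa.
P_c = 1011 − 21.76 = 989.24 ≈ 989 hPa.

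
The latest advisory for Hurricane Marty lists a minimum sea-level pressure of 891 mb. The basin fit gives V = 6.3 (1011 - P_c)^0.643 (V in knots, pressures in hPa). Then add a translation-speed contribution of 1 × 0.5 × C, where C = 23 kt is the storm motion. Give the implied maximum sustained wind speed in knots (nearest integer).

ΔP = 1011 − 891 = 120 mb.
120^0.643 ≈ 21.723.
V ≈ 6.3 × 21.723 ≈ 136.9 kt.
Translation term: 1 × 0.5 × 23 = 11.5 kt.
Corrected V ≈ 148.4 kt → 148 kt.

148 kt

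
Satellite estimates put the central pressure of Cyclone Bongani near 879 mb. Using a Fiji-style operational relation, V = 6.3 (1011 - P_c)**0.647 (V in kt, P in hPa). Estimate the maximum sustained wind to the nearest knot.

ΔP = 1011 − 879 = 132 mb.
132^0.647 ≈ 23.551.
V ≈ 6.3 × 23.551 ≈ 148.4 kt.

148 kt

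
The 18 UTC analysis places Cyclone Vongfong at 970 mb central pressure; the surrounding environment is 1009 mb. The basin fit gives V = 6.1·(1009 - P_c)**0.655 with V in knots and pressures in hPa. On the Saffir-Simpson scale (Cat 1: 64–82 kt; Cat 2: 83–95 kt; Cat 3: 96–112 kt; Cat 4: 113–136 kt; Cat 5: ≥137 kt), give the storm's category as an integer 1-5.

ΔP = 1009 − 970 = 39 mb.
V ≈ 6.1 × 39^0.655 = 6.1 × 11.02 ≈ 67 kt.
67 kt falls in the Category 1 band.

1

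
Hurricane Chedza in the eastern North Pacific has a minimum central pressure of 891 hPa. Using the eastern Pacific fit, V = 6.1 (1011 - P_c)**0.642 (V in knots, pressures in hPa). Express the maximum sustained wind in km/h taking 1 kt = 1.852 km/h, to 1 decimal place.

ΔP = 1011 − 891 = 120 hPa.
V ≈ 6.1 × 120^0.642 = 6.1 × 21.619 ≈ 131.876 kt.
131.876 × 1.852 ≈ 244.23 km/h → 244.2 km/h.

244.2 km/h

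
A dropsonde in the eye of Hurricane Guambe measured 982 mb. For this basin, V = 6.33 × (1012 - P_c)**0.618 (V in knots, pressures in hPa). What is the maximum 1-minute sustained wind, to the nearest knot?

52 kt

ΔP = 1012 − 982 = 30 mb.
30^0.618 ≈ 8.182.
V ≈ 6.33 × 8.182 ≈ 51.8 kt.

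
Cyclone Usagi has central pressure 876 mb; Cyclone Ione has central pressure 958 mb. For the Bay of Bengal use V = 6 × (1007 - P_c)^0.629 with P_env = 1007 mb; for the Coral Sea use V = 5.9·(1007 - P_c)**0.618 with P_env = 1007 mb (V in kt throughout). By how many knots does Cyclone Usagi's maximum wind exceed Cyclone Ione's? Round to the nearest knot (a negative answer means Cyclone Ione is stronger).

63 kt

Cyclone Usagi: ΔP = 131; V ≈ 6 × 131^0.629 ≈ 128.80 kt.
Cyclone Ione: ΔP = 49; V ≈ 5.9 × 49^0.618 ≈ 65.37 kt.
Difference ≈ 128.80 − 65.37 = 63.43 → 63 kt.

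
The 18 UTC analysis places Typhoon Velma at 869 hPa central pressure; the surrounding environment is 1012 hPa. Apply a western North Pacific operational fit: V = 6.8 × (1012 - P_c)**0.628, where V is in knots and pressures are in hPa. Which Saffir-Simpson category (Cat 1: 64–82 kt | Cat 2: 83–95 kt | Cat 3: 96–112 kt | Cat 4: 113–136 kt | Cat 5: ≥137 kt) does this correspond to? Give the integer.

5

ΔP = 1012 − 869 = 143 hPa.
V ≈ 6.8 × 143^0.628 = 6.8 × 22.57 ≈ 153 kt.
153 kt falls in the Category 5 band.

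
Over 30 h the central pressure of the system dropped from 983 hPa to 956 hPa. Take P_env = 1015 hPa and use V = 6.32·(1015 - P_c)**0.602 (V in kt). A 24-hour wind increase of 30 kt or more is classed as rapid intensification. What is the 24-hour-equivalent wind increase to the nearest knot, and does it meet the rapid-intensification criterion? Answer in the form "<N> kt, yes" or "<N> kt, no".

18 kt, no

V₁: ΔP = 32, V ≈ 6.32 × 32^0.602 ≈ 50.91 kt.
V₂: ΔP = 59, V ≈ 6.32 × 59^0.602 ≈ 73.58 kt.
ΔV over 30 h = 22.67 kt → 24 h equivalent = 22.67 × 24/30 ≈ 18.14 kt.
18 kt < 30 kt ⇒ not rapid intensification.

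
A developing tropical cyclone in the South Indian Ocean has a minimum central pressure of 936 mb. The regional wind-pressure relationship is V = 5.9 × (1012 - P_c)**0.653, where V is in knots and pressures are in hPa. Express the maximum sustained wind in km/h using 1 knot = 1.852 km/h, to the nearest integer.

185 km/h

ΔP = 1012 − 936 = 76 mb.
V ≈ 5.9 × 76^0.653 = 5.9 × 16.911 ≈ 99.775 kt.
99.775 × 1.852 ≈ 184.78 km/h → 185 km/h.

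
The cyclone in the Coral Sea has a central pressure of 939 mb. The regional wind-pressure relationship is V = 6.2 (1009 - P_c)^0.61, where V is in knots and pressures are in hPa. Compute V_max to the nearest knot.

83 kt

ΔP = 1009 − 939 = 70 mb.
70^0.61 ≈ 13.351.
V ≈ 6.2 × 13.351 ≈ 82.8 kt.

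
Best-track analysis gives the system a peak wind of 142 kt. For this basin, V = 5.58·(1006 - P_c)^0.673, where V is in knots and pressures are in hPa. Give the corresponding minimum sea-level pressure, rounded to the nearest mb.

ΔP = (V / 5.58)^(1/0.673) = (142/5.58)^1.486.
142/5.58 = 25.448; 25.448^1.486 ≈ 122.64 mb.
P_c = 1006 − 122.64 = 883.36 ≈ 883 mb.

883 mb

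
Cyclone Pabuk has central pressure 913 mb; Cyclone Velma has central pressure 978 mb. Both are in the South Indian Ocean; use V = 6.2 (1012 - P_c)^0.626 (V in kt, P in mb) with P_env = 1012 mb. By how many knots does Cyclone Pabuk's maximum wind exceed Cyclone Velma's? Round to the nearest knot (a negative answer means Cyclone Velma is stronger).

Cyclone Pabuk: ΔP = 99; V ≈ 6.2 × 99^0.626 ≈ 110.07 kt.
Cyclone Velma: ΔP = 34; V ≈ 6.2 × 34^0.626 ≈ 56.38 kt.
Difference ≈ 110.07 − 56.38 = 53.69 → 54 kt.

54 kt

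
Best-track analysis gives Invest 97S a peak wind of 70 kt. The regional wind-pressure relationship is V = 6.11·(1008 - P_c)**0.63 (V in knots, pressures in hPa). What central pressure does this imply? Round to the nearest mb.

960 mb

ΔP = (V / 6.11)^(1/0.63) = (70/6.11)^1.587.
70/6.11 = 11.457; 11.457^1.587 ≈ 47.98 mb.
P_c = 1008 − 47.98 = 960.02 ≈ 960 mb.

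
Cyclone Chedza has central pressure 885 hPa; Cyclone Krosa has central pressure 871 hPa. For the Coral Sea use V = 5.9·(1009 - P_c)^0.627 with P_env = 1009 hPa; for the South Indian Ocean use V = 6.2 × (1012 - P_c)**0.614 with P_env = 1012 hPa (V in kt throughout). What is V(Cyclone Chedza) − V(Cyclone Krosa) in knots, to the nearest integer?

Cyclone Chedza: ΔP = 124; V ≈ 5.9 × 124^0.627 ≈ 121.18 kt.
Cyclone Krosa: ΔP = 141; V ≈ 6.2 × 141^0.614 ≈ 129.42 kt.
Difference ≈ 121.18 − 129.42 = -8.24 → -8 kt.

-8 kt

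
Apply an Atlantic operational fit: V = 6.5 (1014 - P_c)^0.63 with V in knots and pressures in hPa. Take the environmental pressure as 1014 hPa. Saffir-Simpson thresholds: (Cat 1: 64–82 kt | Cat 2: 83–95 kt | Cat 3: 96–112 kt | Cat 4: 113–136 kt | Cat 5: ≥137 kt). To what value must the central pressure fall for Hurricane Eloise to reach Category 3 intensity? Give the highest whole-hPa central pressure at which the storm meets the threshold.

942 hPa

Category 3 begins at V = 96 kt.
Required ΔP = (96/6.5)^(1/0.63) = 14.769^1.587 ≈ 71.80 hPa.
P_c ≤ 1014 − 71.80 = 942.20, so the highest integer P_c is 942 hPa.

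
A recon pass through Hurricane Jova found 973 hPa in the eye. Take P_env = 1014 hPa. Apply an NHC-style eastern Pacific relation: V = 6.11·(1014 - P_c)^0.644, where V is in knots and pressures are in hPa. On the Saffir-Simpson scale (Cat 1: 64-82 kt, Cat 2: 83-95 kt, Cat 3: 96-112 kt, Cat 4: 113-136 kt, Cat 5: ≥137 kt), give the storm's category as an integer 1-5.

1

ΔP = 1014 − 973 = 41 hPa.
V ≈ 6.11 × 41^0.644 = 6.11 × 10.93 ≈ 67 kt.
67 kt falls in the Category 1 band.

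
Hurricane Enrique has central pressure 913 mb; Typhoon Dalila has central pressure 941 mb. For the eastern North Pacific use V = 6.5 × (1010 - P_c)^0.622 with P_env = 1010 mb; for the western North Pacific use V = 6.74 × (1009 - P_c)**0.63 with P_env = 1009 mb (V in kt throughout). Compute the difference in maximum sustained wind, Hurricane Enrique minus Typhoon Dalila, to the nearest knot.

Hurricane Enrique: ΔP = 97; V ≈ 6.5 × 97^0.622 ≈ 111.86 kt.
Typhoon Dalila: ΔP = 68; V ≈ 6.74 × 68^0.63 ≈ 96.19 kt.
Difference ≈ 111.86 − 96.19 = 15.67 → 16 kt.

16 kt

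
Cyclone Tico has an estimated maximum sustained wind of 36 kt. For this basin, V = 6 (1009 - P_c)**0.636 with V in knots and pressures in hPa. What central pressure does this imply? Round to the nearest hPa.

ΔP = (V / 6)^(1/0.636) = (36/6)^1.572.
36/6 = 6.000; 6.000^1.572 ≈ 16.73 hPa.
P_c = 1009 − 16.73 = 992.27 ≈ 992 hPa.

992 hPa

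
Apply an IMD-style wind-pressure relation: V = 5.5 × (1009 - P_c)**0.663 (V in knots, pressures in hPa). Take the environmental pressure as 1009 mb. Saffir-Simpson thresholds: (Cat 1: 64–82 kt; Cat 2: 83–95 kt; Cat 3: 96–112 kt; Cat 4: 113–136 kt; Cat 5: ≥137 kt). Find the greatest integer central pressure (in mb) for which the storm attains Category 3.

934 mb

Category 3 begins at V = 96 kt.
Required ΔP = (96/5.5)^(1/0.663) = 17.455^1.508 ≈ 74.67 mb.
P_c ≤ 1009 − 74.67 = 934.33, so the highest integer P_c is 934 mb.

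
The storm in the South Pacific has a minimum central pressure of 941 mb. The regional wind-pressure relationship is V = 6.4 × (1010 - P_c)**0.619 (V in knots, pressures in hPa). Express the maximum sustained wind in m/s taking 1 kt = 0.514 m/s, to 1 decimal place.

ΔP = 1010 − 941 = 69 mb.
V ≈ 6.4 × 69^0.619 = 6.4 × 13.748 ≈ 87.989 kt.
87.989 × 0.514 ≈ 45.23 m/s → 45.2 m/s.

45.2 m/s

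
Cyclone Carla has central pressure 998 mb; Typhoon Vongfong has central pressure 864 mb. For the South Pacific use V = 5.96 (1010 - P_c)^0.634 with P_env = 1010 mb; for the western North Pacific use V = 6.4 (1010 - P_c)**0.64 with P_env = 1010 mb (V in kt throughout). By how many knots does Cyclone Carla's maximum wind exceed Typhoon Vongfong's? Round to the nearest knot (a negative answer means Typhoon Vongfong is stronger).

Cyclone Carla: ΔP = 12; V ≈ 5.96 × 12^0.634 ≈ 28.80 kt.
Typhoon Vongfong: ΔP = 146; V ≈ 6.4 × 146^0.64 ≈ 155.37 kt.
Difference ≈ 28.80 − 155.37 = -126.57 → -127 kt.

-127 kt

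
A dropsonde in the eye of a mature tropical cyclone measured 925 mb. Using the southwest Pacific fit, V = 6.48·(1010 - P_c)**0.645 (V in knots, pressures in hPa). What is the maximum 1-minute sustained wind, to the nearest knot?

114 kt

ΔP = 1010 − 925 = 85 mb.
85^0.645 ≈ 17.558.
V ≈ 6.48 × 17.558 ≈ 113.8 kt.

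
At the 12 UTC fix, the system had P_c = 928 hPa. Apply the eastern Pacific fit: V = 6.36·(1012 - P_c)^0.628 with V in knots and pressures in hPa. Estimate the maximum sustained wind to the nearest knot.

103 kt

ΔP = 1012 − 928 = 84 hPa.
84^0.628 ≈ 16.160.
V ≈ 6.36 × 16.160 ≈ 102.8 kt.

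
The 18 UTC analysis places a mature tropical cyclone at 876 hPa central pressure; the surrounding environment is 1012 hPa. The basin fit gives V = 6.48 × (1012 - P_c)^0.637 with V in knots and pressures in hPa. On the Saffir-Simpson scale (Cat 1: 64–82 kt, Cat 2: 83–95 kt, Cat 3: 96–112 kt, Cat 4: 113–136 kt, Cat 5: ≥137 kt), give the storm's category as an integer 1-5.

5

ΔP = 1012 − 876 = 136 hPa.
V ≈ 6.48 × 136^0.637 = 6.48 × 22.86 ≈ 148 kt.
148 kt falls in the Category 5 band.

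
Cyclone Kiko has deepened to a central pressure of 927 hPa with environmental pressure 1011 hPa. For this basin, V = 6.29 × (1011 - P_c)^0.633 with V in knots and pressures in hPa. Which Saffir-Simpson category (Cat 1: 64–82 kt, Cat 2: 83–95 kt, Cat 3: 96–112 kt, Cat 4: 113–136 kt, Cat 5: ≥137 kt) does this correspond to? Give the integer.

3

ΔP = 1011 − 927 = 84 hPa.
V ≈ 6.29 × 84^0.633 = 6.29 × 16.52 ≈ 104 kt.
104 kt falls in the Category 3 band.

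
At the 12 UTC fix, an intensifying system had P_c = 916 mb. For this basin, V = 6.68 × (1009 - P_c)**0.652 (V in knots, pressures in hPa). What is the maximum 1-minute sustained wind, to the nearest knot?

ΔP = 1009 − 916 = 93 mb.
93^0.652 ≈ 19.207.
V ≈ 6.68 × 19.207 ≈ 128.3 kt.

128 kt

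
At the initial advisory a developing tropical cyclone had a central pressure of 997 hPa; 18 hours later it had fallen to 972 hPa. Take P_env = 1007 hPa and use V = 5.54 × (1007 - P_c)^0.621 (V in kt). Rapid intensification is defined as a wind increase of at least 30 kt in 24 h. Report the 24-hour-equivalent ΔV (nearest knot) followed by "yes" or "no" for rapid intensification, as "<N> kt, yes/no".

V₁: ΔP = 10, V ≈ 5.54 × 10^0.621 ≈ 23.15 kt.
V₂: ΔP = 35, V ≈ 5.54 × 35^0.621 ≈ 50.39 kt.
ΔV over 18 h = 27.24 kt → 24 h equivalent = 27.24 × 24/18 ≈ 36.32 kt.
36 kt ≥ 30 kt ⇒ rapid intensification.

36 kt, yes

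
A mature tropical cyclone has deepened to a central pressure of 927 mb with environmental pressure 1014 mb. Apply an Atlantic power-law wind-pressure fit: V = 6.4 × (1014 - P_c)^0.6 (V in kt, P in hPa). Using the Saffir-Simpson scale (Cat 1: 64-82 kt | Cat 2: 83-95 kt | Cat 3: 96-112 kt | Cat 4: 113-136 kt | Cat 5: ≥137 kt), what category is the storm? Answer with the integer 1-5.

ΔP = 1014 − 927 = 87 mb.
V ≈ 6.4 × 87^0.6 = 6.4 × 14.58 ≈ 93 kt.
93 kt falls in the Category 2 band.

2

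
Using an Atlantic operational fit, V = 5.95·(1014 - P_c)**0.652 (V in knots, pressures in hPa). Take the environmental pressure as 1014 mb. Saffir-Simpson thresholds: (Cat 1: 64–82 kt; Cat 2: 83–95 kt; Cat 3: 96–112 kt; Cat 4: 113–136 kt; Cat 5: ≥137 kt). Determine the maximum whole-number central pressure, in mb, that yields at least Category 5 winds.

891 mb

Category 5 begins at V = 137 kt.
Required ΔP = (137/5.95)^(1/0.652) = 23.025^1.534 ≈ 122.82 mb.
P_c ≤ 1014 − 122.82 = 891.18, so the highest integer P_c is 891 mb.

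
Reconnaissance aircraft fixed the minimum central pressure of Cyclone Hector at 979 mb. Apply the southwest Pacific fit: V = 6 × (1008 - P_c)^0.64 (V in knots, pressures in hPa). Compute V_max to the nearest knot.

52 kt

ΔP = 1008 − 979 = 29 mb.
29^0.64 ≈ 8.628.
V ≈ 6 × 8.628 ≈ 51.8 kt.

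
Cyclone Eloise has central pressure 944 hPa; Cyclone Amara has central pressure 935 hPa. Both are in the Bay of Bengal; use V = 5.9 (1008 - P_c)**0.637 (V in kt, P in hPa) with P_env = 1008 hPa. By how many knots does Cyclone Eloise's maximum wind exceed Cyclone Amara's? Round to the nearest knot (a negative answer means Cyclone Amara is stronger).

Cyclone Eloise: ΔP = 64; V ≈ 5.9 × 64^0.637 ≈ 83.44 kt.
Cyclone Amara: ΔP = 73; V ≈ 5.9 × 73^0.637 ≈ 90.74 kt.
Difference ≈ 83.44 − 90.74 = -7.30 → -7 kt.

-7 kt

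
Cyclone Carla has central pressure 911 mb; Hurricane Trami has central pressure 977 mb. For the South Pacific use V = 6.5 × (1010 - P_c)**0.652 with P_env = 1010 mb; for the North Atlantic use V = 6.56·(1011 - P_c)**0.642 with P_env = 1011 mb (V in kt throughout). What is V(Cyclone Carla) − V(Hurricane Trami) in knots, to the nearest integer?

Cyclone Carla: ΔP = 99; V ≈ 6.5 × 99^0.652 ≈ 130.04 kt.
Hurricane Trami: ΔP = 34; V ≈ 6.56 × 34^0.642 ≈ 63.11 kt.
Difference ≈ 130.04 − 63.11 = 66.93 → 67 kt.

67 kt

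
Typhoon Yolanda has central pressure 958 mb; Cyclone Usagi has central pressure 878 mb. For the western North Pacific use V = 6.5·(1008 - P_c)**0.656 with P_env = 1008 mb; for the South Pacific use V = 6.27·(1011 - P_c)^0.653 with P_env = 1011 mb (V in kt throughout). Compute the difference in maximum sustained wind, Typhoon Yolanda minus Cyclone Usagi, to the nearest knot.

-68 kt

Typhoon Yolanda: ΔP = 50; V ≈ 6.5 × 50^0.656 ≈ 84.61 kt.
Cyclone Usagi: ΔP = 133; V ≈ 6.27 × 133^0.653 ≈ 152.81 kt.
Difference ≈ 84.61 − 152.81 = -68.20 → -68 kt.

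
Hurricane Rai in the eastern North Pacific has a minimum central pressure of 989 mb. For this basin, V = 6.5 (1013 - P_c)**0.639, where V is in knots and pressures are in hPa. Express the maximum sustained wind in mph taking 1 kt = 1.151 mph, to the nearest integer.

ΔP = 1013 − 989 = 24 mb.
V ≈ 6.5 × 24^0.639 = 6.5 × 7.620 ≈ 49.530 kt.
49.530 × 1.151 ≈ 57.01 mph → 57 mph.

57 mph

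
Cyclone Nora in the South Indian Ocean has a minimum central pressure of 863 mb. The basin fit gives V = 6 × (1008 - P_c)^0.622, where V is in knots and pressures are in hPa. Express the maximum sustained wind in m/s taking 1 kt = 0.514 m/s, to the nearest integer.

ΔP = 1008 − 863 = 145 mb.
V ≈ 6 × 145^0.622 = 6 × 22.099 ≈ 132.593 kt.
132.593 × 0.514 ≈ 68.15 m/s → 68 m/s.

68 m/s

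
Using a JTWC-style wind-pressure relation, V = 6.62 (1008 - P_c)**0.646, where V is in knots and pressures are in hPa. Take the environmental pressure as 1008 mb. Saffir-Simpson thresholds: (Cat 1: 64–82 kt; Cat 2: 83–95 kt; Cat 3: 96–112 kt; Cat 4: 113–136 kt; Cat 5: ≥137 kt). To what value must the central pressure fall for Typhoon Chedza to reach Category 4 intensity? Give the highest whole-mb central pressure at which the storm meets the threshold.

927 mb

Category 4 begins at V = 113 kt.
Required ΔP = (113/6.62)^(1/0.646) = 17.069^1.548 ≈ 80.81 mb.
P_c ≤ 1008 − 80.81 = 927.19, so the highest integer P_c is 927 mb.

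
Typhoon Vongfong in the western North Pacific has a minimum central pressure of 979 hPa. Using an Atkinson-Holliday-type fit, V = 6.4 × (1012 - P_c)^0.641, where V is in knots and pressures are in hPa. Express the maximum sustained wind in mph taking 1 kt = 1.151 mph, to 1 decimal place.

69.3 mph

ΔP = 1012 − 979 = 33 hPa.
V ≈ 6.4 × 33^0.641 = 6.4 × 9.405 ≈ 60.193 kt.
60.193 × 1.151 ≈ 69.28 mph → 69.3 mph.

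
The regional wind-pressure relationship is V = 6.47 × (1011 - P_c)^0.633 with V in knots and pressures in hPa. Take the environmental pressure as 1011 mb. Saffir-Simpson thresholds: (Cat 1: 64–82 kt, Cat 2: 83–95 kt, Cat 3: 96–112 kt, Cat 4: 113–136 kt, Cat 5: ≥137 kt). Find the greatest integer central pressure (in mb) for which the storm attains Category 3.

940 mb

Category 3 begins at V = 96 kt.
Required ΔP = (96/6.47)^(1/0.633) = 14.838^1.580 ≈ 70.88 mb.
P_c ≤ 1011 − 70.88 = 940.12, so the highest integer P_c is 940 mb.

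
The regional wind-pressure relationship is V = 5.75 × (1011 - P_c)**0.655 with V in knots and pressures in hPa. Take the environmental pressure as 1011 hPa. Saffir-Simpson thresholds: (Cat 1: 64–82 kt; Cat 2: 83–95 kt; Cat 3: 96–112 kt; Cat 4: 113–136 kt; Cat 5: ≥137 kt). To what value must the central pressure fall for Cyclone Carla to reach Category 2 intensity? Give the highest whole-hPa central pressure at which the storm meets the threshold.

Category 2 begins at V = 83 kt.
Required ΔP = (83/5.75)^(1/0.655) = 14.435^1.527 ≈ 58.90 hPa.
P_c ≤ 1011 − 58.90 = 952.10, so the highest integer P_c is 952 hPa.

952 hPa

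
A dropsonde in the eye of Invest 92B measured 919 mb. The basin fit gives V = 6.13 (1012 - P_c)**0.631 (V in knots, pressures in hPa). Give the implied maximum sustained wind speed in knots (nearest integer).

ΔP = 1012 − 919 = 93 mb.
93^0.631 ≈ 17.463.
V ≈ 6.13 × 17.463 ≈ 107.0 kt.

107 kt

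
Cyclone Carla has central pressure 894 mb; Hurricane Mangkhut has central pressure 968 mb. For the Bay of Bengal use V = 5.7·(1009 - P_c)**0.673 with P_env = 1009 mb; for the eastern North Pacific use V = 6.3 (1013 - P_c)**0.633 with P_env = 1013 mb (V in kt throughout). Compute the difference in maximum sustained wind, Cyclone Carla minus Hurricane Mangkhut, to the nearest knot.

Cyclone Carla: ΔP = 115; V ≈ 5.7 × 115^0.673 ≈ 138.91 kt.
Hurricane Mangkhut: ΔP = 45; V ≈ 6.3 × 45^0.633 ≈ 70.12 kt.
Difference ≈ 138.91 − 70.12 = 68.79 → 69 kt.

69 kt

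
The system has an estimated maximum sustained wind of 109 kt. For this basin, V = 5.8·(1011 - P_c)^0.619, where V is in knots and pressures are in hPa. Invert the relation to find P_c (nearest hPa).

897 hPa

ΔP = (V / 5.8)^(1/0.619) = (109/5.8)^1.616.
109/5.8 = 18.793; 18.793^1.616 ≈ 114.33 hPa.
P_c = 1011 − 114.33 = 896.67 ≈ 897 hPa.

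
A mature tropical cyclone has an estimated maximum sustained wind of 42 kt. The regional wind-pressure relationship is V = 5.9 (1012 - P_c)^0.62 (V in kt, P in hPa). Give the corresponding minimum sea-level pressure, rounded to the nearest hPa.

988 hPa

ΔP = (V / 5.9)^(1/0.62) = (42/5.9)^1.613.
42/5.9 = 7.119; 7.119^1.613 ≈ 23.70 hPa.
P_c = 1012 − 23.70 = 988.30 ≈ 988 hPa.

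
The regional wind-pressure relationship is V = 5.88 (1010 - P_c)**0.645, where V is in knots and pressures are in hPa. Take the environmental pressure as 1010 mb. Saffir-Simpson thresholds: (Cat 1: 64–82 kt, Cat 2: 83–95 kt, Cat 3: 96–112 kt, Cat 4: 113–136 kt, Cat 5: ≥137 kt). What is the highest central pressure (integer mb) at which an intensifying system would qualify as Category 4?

912 mb

Category 4 begins at V = 113 kt.
Required ΔP = (113/5.88)^(1/0.645) = 19.218^1.550 ≈ 97.78 mb.
P_c ≤ 1010 − 97.78 = 912.22, so the highest integer P_c is 912 mb.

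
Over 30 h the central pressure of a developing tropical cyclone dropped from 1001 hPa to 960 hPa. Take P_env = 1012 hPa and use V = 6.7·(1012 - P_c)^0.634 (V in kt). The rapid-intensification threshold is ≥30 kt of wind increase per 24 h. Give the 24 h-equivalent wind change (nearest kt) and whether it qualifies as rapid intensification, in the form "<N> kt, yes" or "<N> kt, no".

V₁: ΔP = 11, V ≈ 6.7 × 11^0.634 ≈ 30.64 kt.
V₂: ΔP = 52, V ≈ 6.7 × 52^0.634 ≈ 82.04 kt.
ΔV over 30 h = 51.40 kt → 24 h equivalent = 51.40 × 24/30 ≈ 41.12 kt.
41 kt ≥ 30 kt ⇒ rapid intensification.

41 kt, yes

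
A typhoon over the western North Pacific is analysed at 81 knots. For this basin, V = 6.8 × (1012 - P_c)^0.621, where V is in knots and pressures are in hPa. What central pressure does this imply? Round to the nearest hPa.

ΔP = (V / 6.8)^(1/0.621) = (81/6.8)^1.610.
81/6.8 = 11.912; 11.912^1.610 ≈ 54.03 hPa.
P_c = 1012 − 54.03 = 957.97 ≈ 958 hPa.

958 hPa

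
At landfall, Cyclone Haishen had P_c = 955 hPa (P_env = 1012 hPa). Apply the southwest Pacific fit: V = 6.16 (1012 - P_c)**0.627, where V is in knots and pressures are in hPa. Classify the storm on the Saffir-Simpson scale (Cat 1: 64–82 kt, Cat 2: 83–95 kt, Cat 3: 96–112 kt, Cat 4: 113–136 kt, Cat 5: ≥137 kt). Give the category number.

1

ΔP = 1012 − 955 = 57 hPa.
V ≈ 6.16 × 57^0.627 = 6.16 × 12.62 ≈ 78 kt.
78 kt falls in the Category 1 band.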